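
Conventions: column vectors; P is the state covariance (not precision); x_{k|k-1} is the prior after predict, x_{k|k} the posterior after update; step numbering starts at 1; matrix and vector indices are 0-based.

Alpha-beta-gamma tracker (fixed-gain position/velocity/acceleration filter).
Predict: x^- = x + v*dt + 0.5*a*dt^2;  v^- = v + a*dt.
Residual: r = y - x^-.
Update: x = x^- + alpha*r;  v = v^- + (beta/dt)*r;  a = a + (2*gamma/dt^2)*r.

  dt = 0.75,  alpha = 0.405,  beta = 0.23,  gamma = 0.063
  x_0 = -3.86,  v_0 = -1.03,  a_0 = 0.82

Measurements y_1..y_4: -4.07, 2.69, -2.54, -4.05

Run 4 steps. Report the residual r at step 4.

step 1: x_pred=-4.4019  r=0.3319  x^+=-4.2675  v^+=-0.3132  a^+=0.8943
step 2: x_pred=-4.2509  r=6.9409  x^+=-1.4398  v^+=2.4861  a^+=2.4491
step 3: x_pred=1.1135  r=-3.6535  x^+=-0.3661  v^+=3.2025  a^+=1.6307
step 4: x_pred=2.4943  r=-6.5443  x^+=-0.1561  v^+=2.4185  a^+=0.1648

resid = -6.5443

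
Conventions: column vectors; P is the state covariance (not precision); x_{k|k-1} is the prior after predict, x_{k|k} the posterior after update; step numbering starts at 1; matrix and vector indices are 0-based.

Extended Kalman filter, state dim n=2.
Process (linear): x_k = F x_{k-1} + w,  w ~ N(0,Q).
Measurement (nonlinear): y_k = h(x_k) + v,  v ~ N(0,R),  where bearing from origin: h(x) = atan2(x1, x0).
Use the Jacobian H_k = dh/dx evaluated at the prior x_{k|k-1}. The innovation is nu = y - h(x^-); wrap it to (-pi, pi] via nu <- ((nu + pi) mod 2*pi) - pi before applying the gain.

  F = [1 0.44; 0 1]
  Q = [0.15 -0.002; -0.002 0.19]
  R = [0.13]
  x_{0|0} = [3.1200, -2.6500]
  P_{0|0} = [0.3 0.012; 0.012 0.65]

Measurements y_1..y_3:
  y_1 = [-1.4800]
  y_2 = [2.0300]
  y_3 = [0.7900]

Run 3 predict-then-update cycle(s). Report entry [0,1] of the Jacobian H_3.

step 1: x^-=[1.9540, -2.6500]  P^-=[0.5864 0.2960; 0.2960 0.8400]  H_jac=[0.2445 0.1802]  S=[0.2184]  K=[0.9006; 1.0245]  nu=[-0.5446]  x^+=[1.4636, -3.2079]  P^+=[0.4093 0.0945; 0.0945 0.6108]
step 2: x^-=[0.0521, -3.2079]  P^-=[0.7606 0.3612; 0.3612 0.8008]  H_jac=[0.3116 0.0051]  S=[0.2050]  K=[1.1651; 0.5688]  nu=[-2.6986]  x^+=[-3.0920, -4.7429]  P^+=[0.4823 0.2253; 0.2253 0.7344]
step 3: x^-=[-5.1788, -4.7429]  P^-=[0.9728 0.5465; 0.5465 0.9244]  H_jac=[0.0962 -0.1050]  S=[0.1382]  K=[0.2618; -0.3222]  nu=[-3.0931]  x^+=[-5.9887, -3.7461]  P^+=[0.9633 0.5581; 0.5581 0.9101]

H_jac[0,1] = -0.1050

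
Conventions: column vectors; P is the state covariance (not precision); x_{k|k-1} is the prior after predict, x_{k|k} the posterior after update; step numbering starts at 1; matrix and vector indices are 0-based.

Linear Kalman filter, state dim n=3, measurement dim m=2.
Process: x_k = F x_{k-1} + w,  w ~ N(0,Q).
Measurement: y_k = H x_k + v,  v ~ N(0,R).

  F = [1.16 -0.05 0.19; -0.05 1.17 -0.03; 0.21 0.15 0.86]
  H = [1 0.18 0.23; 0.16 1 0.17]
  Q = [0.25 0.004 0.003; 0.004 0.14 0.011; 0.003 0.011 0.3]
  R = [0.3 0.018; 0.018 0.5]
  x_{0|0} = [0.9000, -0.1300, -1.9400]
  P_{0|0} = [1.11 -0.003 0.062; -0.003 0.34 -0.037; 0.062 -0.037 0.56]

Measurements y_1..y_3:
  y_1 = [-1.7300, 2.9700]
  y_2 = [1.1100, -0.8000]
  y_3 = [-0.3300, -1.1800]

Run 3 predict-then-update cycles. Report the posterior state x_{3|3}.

step 1: x^-=[0.6819, -0.1389, -1.4989]  P^-=[1.7931 -0.0986 0.4267; -0.0986 0.6118 0.0037; 0.4267 0.0037 0.7834]  S=[2.3154 0.4335; 0.4335 1.1733]  K=[0.8245 -0.0823; -0.0965 0.5442; 0.2467 0.0837]  nu=[-2.0422, 3.2546]  x^+=[-1.2697, 1.8294, -1.7302]  P^+=[0.2698 -0.0597 -0.0574; -0.0597 0.2883 -0.0493; -0.0574 -0.0493 0.6163]
step 2: x^-=[-1.8930, 2.2558, -1.4802]  P^-=[0.6186 -0.1217 0.0987; -0.1217 0.5462 -0.0179; 0.0987 -0.0179 0.7370]  S=[0.9754 0.1346; 0.1346 1.0436]  K=[0.6473 -0.0892; -0.0992 0.5146; 0.2600 0.0845]  nu=[2.9374, -2.5013]  x^+=[0.2316, 0.6772, -0.9277]  P^+=[0.2171 -0.0572 -0.0618; -0.0572 0.2740 -0.0550; -0.0618 -0.0550 0.6577]
step 3: x^-=[0.0586, 0.8086, -0.6476]  P^-=[0.5470 -0.1157 0.0886; -0.1157 0.5266 -0.0258; 0.0886 -0.0258 0.7621]  S=[0.9013 0.1227; 0.1227 1.0216]  K=[0.6182 -0.0871; -0.0985 0.5048; 0.2764 0.0822]  nu=[-0.3852, -1.8879]  x^+=[-0.0152, -0.1065, -0.9093]  P^+=[0.2080 -0.0552 -0.0614; -0.0552 0.2697 -0.0598; -0.0614 -0.0598 0.6807]

x_post = [-0.0152, -0.1065, -0.9093]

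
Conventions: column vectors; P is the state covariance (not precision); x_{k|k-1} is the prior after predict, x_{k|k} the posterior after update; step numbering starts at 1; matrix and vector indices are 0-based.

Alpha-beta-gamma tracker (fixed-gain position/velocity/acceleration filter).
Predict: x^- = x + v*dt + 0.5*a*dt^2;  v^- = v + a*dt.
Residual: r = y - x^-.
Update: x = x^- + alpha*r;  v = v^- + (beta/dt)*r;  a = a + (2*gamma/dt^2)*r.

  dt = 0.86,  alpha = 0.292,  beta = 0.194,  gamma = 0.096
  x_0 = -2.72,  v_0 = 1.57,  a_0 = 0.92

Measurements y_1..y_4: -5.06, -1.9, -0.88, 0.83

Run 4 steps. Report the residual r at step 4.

resid = 0.9329

step 1: x_pred=-1.0296  r=-4.0304  x^+=-2.2065  v^+=1.4520  a^+=-0.1263
step 2: x_pred=-1.0044  r=-0.8956  x^+=-1.2659  v^+=1.1414  a^+=-0.3588
step 3: x_pred=-0.4170  r=-0.4630  x^+=-0.5522  v^+=0.7284  a^+=-0.4790
step 4: x_pred=-0.1029  r=0.9329  x^+=0.1695  v^+=0.5269  a^+=-0.2368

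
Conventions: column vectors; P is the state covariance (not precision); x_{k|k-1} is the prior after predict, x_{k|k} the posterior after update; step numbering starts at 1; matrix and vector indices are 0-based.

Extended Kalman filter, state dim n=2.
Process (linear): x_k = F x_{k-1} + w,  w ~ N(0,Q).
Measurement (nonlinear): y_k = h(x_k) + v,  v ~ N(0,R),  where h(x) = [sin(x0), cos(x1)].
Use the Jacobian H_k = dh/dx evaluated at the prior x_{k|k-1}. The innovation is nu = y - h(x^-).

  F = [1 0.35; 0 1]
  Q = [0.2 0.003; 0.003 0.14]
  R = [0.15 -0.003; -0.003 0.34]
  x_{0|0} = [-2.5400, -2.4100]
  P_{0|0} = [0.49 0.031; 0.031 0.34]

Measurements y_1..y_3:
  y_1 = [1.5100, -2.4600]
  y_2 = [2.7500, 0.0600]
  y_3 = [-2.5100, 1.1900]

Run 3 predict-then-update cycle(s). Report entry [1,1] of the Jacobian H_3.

step 1: x^-=[-3.3835, -2.4100]  P^-=[0.7533 0.1530; 0.1530 0.4800]  H_jac=[-0.9709 0.0000; 0.0000 0.6681]  S=[0.8601 -0.1022; -0.1022 0.5542]  K=[-0.8470 0.0282; -0.1063 0.5590]  nu=[1.2704, -1.7159]  x^+=[-4.5079, -3.5042]  P^+=[0.1309 0.0181; 0.0181 0.2850]
step 2: x^-=[-5.7344, -3.5042]  P^-=[0.3786 0.1209; 0.1209 0.4250]  H_jac=[0.8532 0.0000; 0.0000 -0.3547]  S=[0.4255 -0.0396; -0.0396 0.3935]  K=[0.7559 -0.0329; 0.2087 -0.3621]  nu=[2.2283, 0.9950]  x^+=[-4.0828, -3.3994]  P^+=[0.1330 0.0380; 0.0380 0.3489]
step 3: x^-=[-5.2726, -3.3994]  P^-=[0.4023 0.1631; 0.1631 0.4889]  H_jac=[0.5313 0.0000; 0.0000 -0.2550]  S=[0.2636 -0.0251; -0.0251 0.3718]  K=[0.8055 -0.0575; 0.2987 -0.3151]  nu=[-3.3572, 2.1569]  x^+=[-8.1009, -5.0820]  P^+=[0.2277 0.0861; 0.0861 0.4237]

H_jac[1,1] = -0.2550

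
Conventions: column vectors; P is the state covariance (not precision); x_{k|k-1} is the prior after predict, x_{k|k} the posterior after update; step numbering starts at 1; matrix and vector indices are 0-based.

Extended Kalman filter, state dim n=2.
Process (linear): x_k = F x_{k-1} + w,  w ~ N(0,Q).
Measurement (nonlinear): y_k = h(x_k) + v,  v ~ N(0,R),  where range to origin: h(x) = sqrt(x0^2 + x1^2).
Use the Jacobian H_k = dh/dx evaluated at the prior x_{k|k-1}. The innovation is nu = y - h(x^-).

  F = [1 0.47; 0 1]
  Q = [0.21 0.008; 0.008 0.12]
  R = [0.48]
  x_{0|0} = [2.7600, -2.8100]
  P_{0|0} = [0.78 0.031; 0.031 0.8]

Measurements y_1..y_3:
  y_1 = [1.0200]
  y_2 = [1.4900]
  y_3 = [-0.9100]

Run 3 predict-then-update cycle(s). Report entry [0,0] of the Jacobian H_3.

step 1: x^-=[1.4393, -2.8100]  P^-=[1.1959 0.4150; 0.4150 0.9200]  H_jac=[0.4559 -0.8900]  S=[1.1206]  K=[0.1569; -0.5619]  nu=[-2.1372]  x^+=[1.1040, -1.6091]  P^+=[1.1683 0.5138; 0.5138 0.5662]
step 2: x^-=[0.3477, -1.6091]  P^-=[1.9863 0.7879; 0.7879 0.6862]  H_jac=[0.2112 -0.9774]  S=[0.8989]  K=[-0.3900; -0.5610]  nu=[-0.1563]  x^+=[0.4087, -1.5215]  P^+=[1.8496 0.5912; 0.5912 0.4033]
step 3: x^-=[-0.3064, -1.5215]  P^-=[2.7044 0.7887; 0.7887 0.5233]  H_jac=[-0.1974 -0.9803]  S=[1.3936]  K=[-0.9380; -0.4798]  nu=[-2.4620]  x^+=[2.0028, -0.3401]  P^+=[1.4783 0.1615; 0.1615 0.2024]

H_jac[0,0] = -0.1974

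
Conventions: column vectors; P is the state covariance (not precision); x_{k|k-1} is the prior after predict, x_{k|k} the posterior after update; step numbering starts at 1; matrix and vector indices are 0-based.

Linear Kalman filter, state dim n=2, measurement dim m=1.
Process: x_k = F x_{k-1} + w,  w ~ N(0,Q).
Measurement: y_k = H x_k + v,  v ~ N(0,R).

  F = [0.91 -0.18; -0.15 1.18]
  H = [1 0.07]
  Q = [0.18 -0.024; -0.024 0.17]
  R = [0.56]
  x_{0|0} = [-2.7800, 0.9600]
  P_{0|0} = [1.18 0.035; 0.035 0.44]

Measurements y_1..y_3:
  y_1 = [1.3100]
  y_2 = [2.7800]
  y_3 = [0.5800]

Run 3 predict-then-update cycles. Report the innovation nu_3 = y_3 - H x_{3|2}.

step 1: x^-=[-2.7026, 1.5498]  P^-=[1.1599 -0.2400; -0.2400 0.7968]  S=[1.6903]  K=[0.6763; -0.1090]  nu=[3.9041]  x^+=[-0.0622, 1.1243]  P^+=[0.3868 -0.1154; -0.1154 0.7767]
step 2: x^-=[-0.2590, 1.3360]  P^-=[0.5633 -0.3688; -0.3688 1.3011]  S=[1.0780]  K=[0.4986; -0.2576]  nu=[2.9454]  x^+=[1.2096, 0.5771]  P^+=[0.2953 -0.2303; -0.2303 1.2295]
step 3: x^-=[0.9968, 0.4996]  P^-=[0.5399 -0.5790; -0.5790 1.9702]  S=[1.0284]  K=[0.4855; -0.4289]  nu=[-0.4518]  x^+=[0.7775, 0.6934]  P^+=[0.2974 -0.3649; -0.3649 1.7810]

innov = [-0.4518]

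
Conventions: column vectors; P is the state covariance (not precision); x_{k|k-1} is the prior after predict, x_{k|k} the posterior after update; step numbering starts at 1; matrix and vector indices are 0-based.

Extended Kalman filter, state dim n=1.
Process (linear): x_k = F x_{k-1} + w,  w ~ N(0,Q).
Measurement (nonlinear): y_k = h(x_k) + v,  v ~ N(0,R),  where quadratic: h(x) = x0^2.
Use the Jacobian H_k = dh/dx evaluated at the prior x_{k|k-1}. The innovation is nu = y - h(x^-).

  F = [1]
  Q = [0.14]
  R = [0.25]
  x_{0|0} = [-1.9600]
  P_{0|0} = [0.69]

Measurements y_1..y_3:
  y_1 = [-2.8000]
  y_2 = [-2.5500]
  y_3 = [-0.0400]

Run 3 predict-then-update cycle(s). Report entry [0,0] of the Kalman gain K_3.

K[0,0] = 0.5168

step 1: x^-=[-1.9600]  P^-=[0.8300]  H_jac=[-3.9200]  S=[13.0041]  K=[-0.2502]  nu=[-6.6416]  x^+=[-0.2983]  P^+=[0.0160]
step 2: x^-=[-0.2983]  P^-=[0.1560]  H_jac=[-0.5966]  S=[0.3055]  K=[-0.3045]  nu=[-2.6390]  x^+=[0.5054]  P^+=[0.1276]
step 3: x^-=[0.5054]  P^-=[0.2676]  H_jac=[1.0108]  S=[0.5234]  K=[0.5168]  nu=[-0.2954]  x^+=[0.3527]  P^+=[0.1278]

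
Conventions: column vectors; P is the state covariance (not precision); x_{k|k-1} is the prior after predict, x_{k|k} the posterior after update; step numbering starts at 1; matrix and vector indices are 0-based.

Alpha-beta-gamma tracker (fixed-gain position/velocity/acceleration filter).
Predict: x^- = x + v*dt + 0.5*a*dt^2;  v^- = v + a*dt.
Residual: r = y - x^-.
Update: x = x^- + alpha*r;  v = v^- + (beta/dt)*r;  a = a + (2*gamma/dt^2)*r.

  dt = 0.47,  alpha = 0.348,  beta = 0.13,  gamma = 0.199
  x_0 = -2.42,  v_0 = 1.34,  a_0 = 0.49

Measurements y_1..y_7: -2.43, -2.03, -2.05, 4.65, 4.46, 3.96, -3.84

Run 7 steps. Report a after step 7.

a_post = -19.0613

step 1: x_pred=-1.7361  r=-0.6939  x^+=-1.9776  v^+=1.3784  a^+=-0.7603
step 2: x_pred=-1.4137  r=-0.6163  x^+=-1.6282  v^+=0.8506  a^+=-1.8706
step 3: x_pred=-1.4350  r=-0.6150  x^+=-1.6490  v^+=-0.1987  a^+=-2.9787
step 4: x_pred=-2.0714  r=6.7214  x^+=0.2676  v^+=0.2604  a^+=9.1314
step 5: x_pred=1.3986  r=3.0614  x^+=2.4640  v^+=5.3990  a^+=14.6472
step 6: x_pred=6.6193  r=-2.6593  x^+=5.6938  v^+=11.5476  a^+=9.8560
step 7: x_pred=12.2098  r=-16.0498  x^+=6.6245  v^+=11.7406  a^+=-19.0613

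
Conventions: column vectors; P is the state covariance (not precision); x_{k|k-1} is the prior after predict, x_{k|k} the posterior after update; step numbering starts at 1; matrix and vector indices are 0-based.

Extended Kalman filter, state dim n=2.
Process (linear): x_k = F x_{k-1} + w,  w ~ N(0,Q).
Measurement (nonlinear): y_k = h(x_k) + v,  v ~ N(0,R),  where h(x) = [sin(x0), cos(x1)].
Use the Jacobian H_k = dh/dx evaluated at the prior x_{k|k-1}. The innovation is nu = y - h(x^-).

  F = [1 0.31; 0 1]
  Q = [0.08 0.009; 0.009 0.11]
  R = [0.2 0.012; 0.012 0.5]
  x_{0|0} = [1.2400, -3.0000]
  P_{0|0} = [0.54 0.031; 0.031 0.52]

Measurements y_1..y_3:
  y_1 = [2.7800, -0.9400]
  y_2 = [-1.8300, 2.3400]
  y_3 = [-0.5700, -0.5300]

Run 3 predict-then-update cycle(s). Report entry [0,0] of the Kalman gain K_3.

step 1: x^-=[0.3100, -3.0000]  P^-=[0.6892 0.2012; 0.2012 0.6300]  H_jac=[0.9523 0.0000; 0.0000 0.1411]  S=[0.8251 0.0390; 0.0390 0.5125]  K=[0.7958 -0.0052; 0.2248 0.1563]  nu=[2.4749, 0.0500]  x^+=[2.2792, -2.4357]  P^+=[0.1671 0.0492; 0.0492 0.5730]
step 2: x^-=[1.5241, -2.4357]  P^-=[0.3326 0.2358; 0.2358 0.6830]  H_jac=[0.0467 0.0000; 0.0000 0.6487]  S=[0.2007 0.0191; 0.0191 0.7874]  K=[0.0589 0.1928; 0.0012 0.5627]  nu=[-2.8289, 3.1010]  x^+=[1.9554, -0.6942]  P^+=[0.3022 0.1497; 0.1497 0.4337]
step 3: x^-=[1.7402, -0.6942]  P^-=[0.5167 0.2932; 0.2932 0.5437]  H_jac=[-0.1686 0.0000; 0.0000 0.6398]  S=[0.2147 -0.0196; -0.0196 0.7225]  K=[-0.3831 0.2492; -0.1867 0.4763]  nu=[-1.5557, -1.2986]  x^+=[2.0126, -1.0223]  P^+=[0.4366 0.1876; 0.1876 0.3688]

K[0,0] = -0.3831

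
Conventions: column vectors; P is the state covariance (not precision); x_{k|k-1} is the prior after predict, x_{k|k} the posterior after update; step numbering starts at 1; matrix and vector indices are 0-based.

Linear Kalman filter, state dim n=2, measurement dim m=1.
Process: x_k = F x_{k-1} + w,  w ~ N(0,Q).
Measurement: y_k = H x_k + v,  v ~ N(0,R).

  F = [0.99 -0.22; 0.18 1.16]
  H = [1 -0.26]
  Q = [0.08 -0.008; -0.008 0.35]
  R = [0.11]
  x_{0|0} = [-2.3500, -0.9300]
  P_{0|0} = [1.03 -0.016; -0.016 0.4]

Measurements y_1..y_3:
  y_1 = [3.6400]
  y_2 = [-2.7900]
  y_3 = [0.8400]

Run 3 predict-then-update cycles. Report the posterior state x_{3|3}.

x_post = [0.3651, 1.0162]

step 1: x^-=[-2.1219, -1.5018]  P^-=[1.1158 0.0557; 0.0557 0.9149]  S=[1.2587]  K=[0.8750; -0.1447]  nu=[5.3714]  x^+=[2.5780, -2.2791]  P^+=[0.1522 0.2151; 0.2151 0.8886]
step 2: x^-=[3.0536, -2.1798]  P^-=[0.1785 0.0309; 0.0309 1.6404]  S=[0.3833]  K=[0.4446; -1.0322]  nu=[-6.4104]  x^+=[0.2033, 4.4371]  P^+=[0.1027 0.2068; 0.2068 1.2320]
step 3: x^-=[-0.7749, 5.1836]  P^-=[0.1502 -0.0748; -0.0748 2.0975]  S=[0.4409]  K=[0.3848; -1.4067]  nu=[2.9626]  x^+=[0.3651, 1.0162]  P^+=[0.0849 0.1638; 0.1638 1.2251]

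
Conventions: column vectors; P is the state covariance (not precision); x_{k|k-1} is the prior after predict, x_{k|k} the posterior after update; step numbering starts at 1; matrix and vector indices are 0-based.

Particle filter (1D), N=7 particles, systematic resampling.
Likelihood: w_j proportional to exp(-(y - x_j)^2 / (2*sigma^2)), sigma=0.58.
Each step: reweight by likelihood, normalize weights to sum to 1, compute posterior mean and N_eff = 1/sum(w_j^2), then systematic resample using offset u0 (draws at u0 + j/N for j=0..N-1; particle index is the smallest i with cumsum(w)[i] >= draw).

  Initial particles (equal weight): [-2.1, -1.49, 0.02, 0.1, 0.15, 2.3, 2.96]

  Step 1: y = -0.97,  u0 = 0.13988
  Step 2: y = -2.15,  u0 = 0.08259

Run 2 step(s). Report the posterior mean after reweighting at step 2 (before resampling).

post_mean = -1.4886

step 1: w=[0.1079, 0.4816, 0.1677, 0.1313, 0.1116, 0.0000, 0.0000]  mean=-0.9109  Neff=3.3183  idx=[1, 1, 1, 1, 2, 3, 4]
step 2: w=[0.2498, 0.2498, 0.2498, 0.2498, 0.0004, 0.0003, 0.0002]  mean=-1.4886  Neff=4.0070  idx=[0, 0, 1, 2, 2, 3, 3]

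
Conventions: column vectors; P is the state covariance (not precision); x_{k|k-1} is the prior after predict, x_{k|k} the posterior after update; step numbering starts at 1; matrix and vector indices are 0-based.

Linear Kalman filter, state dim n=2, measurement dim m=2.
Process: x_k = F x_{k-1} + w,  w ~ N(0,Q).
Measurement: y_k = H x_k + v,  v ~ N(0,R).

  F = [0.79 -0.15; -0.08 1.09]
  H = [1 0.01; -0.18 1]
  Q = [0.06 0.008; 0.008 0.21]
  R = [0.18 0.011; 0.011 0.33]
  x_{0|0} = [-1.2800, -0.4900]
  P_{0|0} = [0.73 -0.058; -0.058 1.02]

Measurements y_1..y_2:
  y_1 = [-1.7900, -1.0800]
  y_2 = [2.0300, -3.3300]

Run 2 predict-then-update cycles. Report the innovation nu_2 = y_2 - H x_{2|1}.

step 1: x^-=[-0.9377, -0.4317]  P^-=[0.5523 -0.2555; -0.2555 1.4366]  S=[0.7273 -0.3291; -0.3291 1.8765]  K=[0.7280 -0.0615; 0.0282 0.7950]  nu=[-0.8480, -0.8171]  x^+=[-1.5048, -1.1052]  P^+=[0.1303 0.0112; 0.0112 0.2647]
step 2: x^-=[-1.0230, -1.0843]  P^-=[0.1446 -0.0338; -0.0338 0.5234]  S=[0.3240 -0.0435; -0.0435 0.8702]  K=[0.4390 -0.0468; -0.0064 0.6081]  nu=[3.0639, -2.4299]  x^+=[0.4357, -2.5815]  P^+=[0.0785 0.0035; 0.0035 0.2012]

innov = [3.0639, -2.4299]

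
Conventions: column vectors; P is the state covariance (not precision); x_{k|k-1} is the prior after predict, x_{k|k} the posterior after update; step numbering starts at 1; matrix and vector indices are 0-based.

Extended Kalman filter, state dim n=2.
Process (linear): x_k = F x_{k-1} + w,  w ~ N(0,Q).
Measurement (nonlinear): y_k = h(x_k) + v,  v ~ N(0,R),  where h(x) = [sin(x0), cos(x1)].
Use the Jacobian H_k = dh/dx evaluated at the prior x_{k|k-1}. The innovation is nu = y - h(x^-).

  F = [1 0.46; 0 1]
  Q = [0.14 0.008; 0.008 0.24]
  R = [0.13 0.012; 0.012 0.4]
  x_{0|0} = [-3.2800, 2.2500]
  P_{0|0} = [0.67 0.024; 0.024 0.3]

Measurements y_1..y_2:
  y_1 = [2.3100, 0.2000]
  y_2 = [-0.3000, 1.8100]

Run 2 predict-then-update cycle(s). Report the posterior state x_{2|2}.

step 1: x^-=[-2.2450, 2.2500]  P^-=[0.8956 0.1700; 0.1700 0.5400]  H_jac=[-0.6243 0.0000; 0.0000 -0.7781]  S=[0.4790 0.0946; 0.0946 0.7269]  K=[-1.1610 -0.0309; -0.1103 -0.5637]  nu=[3.0912, 0.8282]  x^+=[-5.8596, 1.4423]  P^+=[0.2424 0.0338; 0.0338 0.2915]
step 2: x^-=[-5.1961, 1.4423]  P^-=[0.4751 0.1759; 0.1759 0.5315]  H_jac=[0.4651 0.0000; 0.0000 -0.9918]  S=[0.2328 -0.0691; -0.0691 0.9227]  K=[0.9135 -0.1206; 0.1859 -0.5573]  nu=[-1.1853, 1.6819]  x^+=[-6.4817, 0.2847]  P^+=[0.2522 0.0376; 0.0376 0.2225]

x_post = [-6.4817, 0.2847]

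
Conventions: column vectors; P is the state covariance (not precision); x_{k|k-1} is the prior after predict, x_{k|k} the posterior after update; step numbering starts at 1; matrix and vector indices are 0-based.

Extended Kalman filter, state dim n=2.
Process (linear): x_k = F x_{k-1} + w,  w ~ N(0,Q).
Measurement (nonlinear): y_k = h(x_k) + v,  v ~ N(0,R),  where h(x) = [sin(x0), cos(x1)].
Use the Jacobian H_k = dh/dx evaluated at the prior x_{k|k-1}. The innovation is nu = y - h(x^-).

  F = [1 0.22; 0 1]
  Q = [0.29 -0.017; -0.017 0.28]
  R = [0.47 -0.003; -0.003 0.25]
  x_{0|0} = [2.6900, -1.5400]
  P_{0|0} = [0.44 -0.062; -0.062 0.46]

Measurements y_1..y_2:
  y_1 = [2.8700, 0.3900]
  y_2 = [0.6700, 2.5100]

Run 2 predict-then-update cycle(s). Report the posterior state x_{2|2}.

step 1: x^-=[2.3512, -1.5400]  P^-=[0.7250 0.0222; 0.0222 0.7400]  H_jac=[-0.7036 0.0000; 0.0000 0.9995]  S=[0.8289 -0.0186; -0.0186 0.9893]  K=[-0.6151 0.0109; -0.0021 0.7476]  nu=[2.1594, 0.3592]  x^+=[1.0268, -1.2759]  P^+=[0.4110 0.0046; 0.0046 0.1870]
step 2: x^-=[0.7461, -1.2759]  P^-=[0.7120 0.0287; 0.0287 0.4670]  H_jac=[0.7344 0.0000; 0.0000 0.9568]  S=[0.8540 0.0172; 0.0172 0.6775]  K=[0.6118 0.0250; 0.0114 0.6592]  nu=[-0.0088, 2.2194]  x^+=[0.7963, 0.1870]  P^+=[0.3915 0.0046; 0.0046 0.1722]

x_post = [0.7963, 0.1870]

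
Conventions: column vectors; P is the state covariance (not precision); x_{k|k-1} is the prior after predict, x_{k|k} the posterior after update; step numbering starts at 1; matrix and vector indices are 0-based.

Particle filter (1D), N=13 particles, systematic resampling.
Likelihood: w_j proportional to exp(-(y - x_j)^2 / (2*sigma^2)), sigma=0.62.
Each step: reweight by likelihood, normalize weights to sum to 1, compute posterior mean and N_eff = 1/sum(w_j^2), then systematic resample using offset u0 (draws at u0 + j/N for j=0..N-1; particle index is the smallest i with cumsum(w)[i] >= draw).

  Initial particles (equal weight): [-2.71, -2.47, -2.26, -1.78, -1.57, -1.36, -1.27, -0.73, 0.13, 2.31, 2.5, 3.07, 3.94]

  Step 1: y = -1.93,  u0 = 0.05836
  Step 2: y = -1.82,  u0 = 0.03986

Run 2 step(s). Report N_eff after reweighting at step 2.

step 1: w=[0.0871, 0.1316, 0.1668, 0.1867, 0.1624, 0.1260, 0.1091, 0.0295, 0.0008, 0.0000, 0.0000, 0.0000, 0.0000]  mean=-1.8567  Neff=7.0122  idx=[0, 1, 1, 2, 2, 3, 3, 4, 4, 5, 5, 6, 7]
step 2: w=[0.0383, 0.0620, 0.0620, 0.0835, 0.0835, 0.1072, 0.1072, 0.0990, 0.0990, 0.0815, 0.0815, 0.0725, 0.0229]  mean=-1.8102  Neff=11.8022  idx=[1, 2, 3, 4, 5, 5, 6, 7, 8, 8, 9, 10, 11]

N_eff = 11.8022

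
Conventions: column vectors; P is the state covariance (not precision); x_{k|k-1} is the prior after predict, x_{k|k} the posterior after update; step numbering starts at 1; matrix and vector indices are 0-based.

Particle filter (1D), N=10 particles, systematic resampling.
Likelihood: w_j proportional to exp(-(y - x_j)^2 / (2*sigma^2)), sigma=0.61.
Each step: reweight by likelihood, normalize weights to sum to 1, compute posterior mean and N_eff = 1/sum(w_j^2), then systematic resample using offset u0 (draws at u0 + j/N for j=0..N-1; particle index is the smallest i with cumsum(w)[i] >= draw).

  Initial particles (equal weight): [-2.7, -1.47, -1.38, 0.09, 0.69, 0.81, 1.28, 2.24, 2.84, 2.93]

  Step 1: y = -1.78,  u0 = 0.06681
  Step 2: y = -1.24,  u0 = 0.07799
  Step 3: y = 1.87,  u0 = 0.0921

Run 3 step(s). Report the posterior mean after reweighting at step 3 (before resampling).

post_mean = -1.4080

step 1: w=[0.1591, 0.4360, 0.4002, 0.0045, 0.0001, 0.0001, 0.0000, 0.0000, 0.0000, 0.0000]  mean=-1.6222  Neff=2.6626  idx=[0, 1, 1, 1, 1, 1, 2, 2, 2, 2]
step 2: w=[0.0066, 0.1082, 0.1082, 0.1082, 0.1082, 0.1082, 0.1131, 0.1131, 0.1131, 0.1131]  mean=-1.4374  Neff=9.1122  idx=[1, 2, 3, 4, 5, 6, 7, 8, 8, 9]
step 3: w=[0.0621, 0.0621, 0.0621, 0.0621, 0.0621, 0.1379, 0.1379, 0.1379, 0.1379, 0.1379]  mean=-1.4080  Neff=8.7460  idx=[1, 3, 4, 5, 6, 7, 7, 8, 9, 9]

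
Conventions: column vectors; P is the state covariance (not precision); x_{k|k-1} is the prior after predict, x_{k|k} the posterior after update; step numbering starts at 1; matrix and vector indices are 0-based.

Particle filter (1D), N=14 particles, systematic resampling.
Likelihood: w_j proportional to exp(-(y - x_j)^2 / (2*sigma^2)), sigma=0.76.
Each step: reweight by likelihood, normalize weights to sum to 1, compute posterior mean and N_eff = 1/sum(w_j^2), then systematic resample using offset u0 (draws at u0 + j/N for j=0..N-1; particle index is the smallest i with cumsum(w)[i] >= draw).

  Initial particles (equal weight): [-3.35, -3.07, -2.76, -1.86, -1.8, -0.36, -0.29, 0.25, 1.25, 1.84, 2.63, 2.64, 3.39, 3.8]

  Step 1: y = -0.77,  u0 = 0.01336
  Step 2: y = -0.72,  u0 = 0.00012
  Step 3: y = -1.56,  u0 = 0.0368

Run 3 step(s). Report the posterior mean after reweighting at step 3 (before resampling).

step 1: w=[0.0011, 0.0035, 0.0111, 0.1223, 0.1365, 0.2956, 0.2801, 0.1389, 0.0100, 0.0009, 0.0000, 0.0000, 0.0000, 0.0000]  mean=-0.6567  Neff=4.5674  idx=[2, 3, 4, 4, 5, 5, 5, 5, 6, 6, 6, 6, 7, 7]
step 2: w=[0.0030, 0.0363, 0.0407, 0.0407, 0.0999, 0.0999, 0.0999, 0.0999, 0.0952, 0.0952, 0.0952, 0.0952, 0.0495, 0.0495]  mean=-0.4519  Neff=11.6701  idx=[0, 2, 4, 4, 5, 6, 7, 7, 8, 9, 10, 10, 11, 12]
step 3: w=[0.0675, 0.2233, 0.0675, 0.0675, 0.0675, 0.0675, 0.0675, 0.0675, 0.0581, 0.0581, 0.0581, 0.0581, 0.0581, 0.0138]  mean=-0.8148  Neff=10.1195  idx=[0, 1, 1, 1, 2, 3, 4, 5, 6, 7, 8, 10, 11, 12]

post_mean = -0.8148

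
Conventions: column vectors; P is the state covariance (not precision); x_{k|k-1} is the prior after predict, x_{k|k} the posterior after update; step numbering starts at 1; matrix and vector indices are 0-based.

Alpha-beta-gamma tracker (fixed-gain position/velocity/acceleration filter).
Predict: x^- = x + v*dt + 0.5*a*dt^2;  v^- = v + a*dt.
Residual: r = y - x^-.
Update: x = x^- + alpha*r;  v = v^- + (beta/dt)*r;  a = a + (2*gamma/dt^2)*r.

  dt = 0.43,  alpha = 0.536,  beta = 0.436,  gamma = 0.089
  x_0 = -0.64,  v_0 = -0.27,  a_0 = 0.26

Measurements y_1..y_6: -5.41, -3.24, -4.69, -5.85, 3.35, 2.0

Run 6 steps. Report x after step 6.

x_post = 2.5684

step 1: x_pred=-0.7321  r=-4.6779  x^+=-3.2394  v^+=-4.9014  a^+=-4.2434
step 2: x_pred=-5.7393  r=2.4993  x^+=-4.3997  v^+=-4.1918  a^+=-1.8373
step 3: x_pred=-6.3720  r=1.6820  x^+=-5.4705  v^+=-3.2764  a^+=-0.2180
step 4: x_pred=-6.8995  r=1.0495  x^+=-6.3369  v^+=-2.3060  a^+=0.7923
step 5: x_pred=-7.2553  r=10.6053  x^+=-1.5709  v^+=8.7879  a^+=11.0018
step 6: x_pred=3.2251  r=-1.2251  x^+=2.5684  v^+=12.2765  a^+=9.8224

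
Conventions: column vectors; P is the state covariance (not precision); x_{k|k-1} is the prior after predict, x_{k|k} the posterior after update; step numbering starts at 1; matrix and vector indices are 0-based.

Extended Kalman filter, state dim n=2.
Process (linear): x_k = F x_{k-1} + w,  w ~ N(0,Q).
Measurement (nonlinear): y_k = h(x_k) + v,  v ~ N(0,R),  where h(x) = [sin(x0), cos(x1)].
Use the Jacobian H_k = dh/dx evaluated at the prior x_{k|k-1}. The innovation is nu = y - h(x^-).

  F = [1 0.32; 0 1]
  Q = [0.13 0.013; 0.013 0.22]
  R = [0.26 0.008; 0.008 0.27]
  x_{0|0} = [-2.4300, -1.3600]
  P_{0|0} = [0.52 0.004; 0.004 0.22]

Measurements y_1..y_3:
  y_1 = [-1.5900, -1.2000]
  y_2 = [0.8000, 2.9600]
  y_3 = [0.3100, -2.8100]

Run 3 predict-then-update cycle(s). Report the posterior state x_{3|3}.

x_post = [-3.4949, -1.1111]

step 1: x^-=[-2.8652, -1.3600]  P^-=[0.6751 0.0874; 0.0874 0.4400]  H_jac=[-0.9620 0.0000; 0.0000 0.9779]  S=[0.8848 -0.0742; -0.0742 0.6907]  K=[-0.7302 0.0453; -0.0432 0.6183]  nu=[-1.3171, -1.4092]  x^+=[-1.9672, -2.1744]  P^+=[0.1970 0.0065; 0.0065 0.1704]
step 2: x^-=[-2.6630, -2.1744]  P^-=[0.3486 0.0740; 0.0740 0.3904]  H_jac=[-0.8877 0.0000; 0.0000 0.8233]  S=[0.5347 -0.0461; -0.0461 0.5346]  K=[-0.5732 0.0646; -0.0716 0.5950]  nu=[1.2605, 3.5276]  x^+=[-3.1577, -0.1658]  P^+=[0.1673 0.0156; 0.0156 0.1944]
step 3: x^-=[-3.2107, -0.1658]  P^-=[0.3272 0.0908; 0.0908 0.4144]  H_jac=[-0.9976 0.0000; 0.0000 0.1650]  S=[0.5856 -0.0070; -0.0070 0.2813]  K=[-0.5569 0.0395; -0.1519 0.2394]  nu=[0.2409, -3.7963]  x^+=[-3.4949, -1.1111]  P^+=[0.1448 0.0377; 0.0377 0.3843]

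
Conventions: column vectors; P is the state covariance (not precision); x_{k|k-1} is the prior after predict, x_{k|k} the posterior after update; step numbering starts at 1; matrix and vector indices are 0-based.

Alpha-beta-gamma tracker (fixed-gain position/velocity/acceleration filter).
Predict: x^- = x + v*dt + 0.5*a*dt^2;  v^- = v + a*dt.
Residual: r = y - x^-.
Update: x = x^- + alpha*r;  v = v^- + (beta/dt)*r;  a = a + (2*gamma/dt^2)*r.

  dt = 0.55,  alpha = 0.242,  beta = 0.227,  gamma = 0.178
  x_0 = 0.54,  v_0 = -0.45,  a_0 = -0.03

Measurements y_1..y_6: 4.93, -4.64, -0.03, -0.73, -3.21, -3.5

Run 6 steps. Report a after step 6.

a_post = 0.6097

step 1: x_pred=0.2880  r=4.6420  x^+=1.4113  v^+=1.4494  a^+=5.4330
step 2: x_pred=3.0302  r=-7.6702  x^+=1.1740  v^+=1.2718  a^+=-3.5938
step 3: x_pred=1.3300  r=-1.3600  x^+=1.0009  v^+=-1.2660  a^+=-5.1943
step 4: x_pred=-0.4811  r=-0.2489  x^+=-0.5413  v^+=-4.2257  a^+=-5.4872
step 5: x_pred=-3.6954  r=0.4854  x^+=-3.5779  v^+=-7.0433  a^+=-4.9160
step 6: x_pred=-8.1953  r=4.6953  x^+=-7.0590  v^+=-7.8093  a^+=0.6097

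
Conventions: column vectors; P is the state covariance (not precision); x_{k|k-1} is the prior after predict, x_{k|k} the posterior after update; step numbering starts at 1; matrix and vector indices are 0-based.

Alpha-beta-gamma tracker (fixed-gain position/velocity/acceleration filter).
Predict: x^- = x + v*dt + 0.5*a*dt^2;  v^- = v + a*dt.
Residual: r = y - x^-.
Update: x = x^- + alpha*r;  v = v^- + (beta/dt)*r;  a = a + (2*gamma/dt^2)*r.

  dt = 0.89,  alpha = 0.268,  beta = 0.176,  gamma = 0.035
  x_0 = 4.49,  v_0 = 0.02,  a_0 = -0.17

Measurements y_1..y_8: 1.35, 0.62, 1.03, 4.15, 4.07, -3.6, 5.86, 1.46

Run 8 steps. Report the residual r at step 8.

step 1: x_pred=4.4405  r=-3.0905  x^+=3.6122  v^+=-0.7424  a^+=-0.4431
step 2: x_pred=2.7760  r=-2.1560  x^+=2.1982  v^+=-1.5632  a^+=-0.6336
step 3: x_pred=0.5560  r=0.4740  x^+=0.6830  v^+=-2.0334  a^+=-0.5918
step 4: x_pred=-1.3610  r=5.5110  x^+=0.1159  v^+=-1.4702  a^+=-0.1047
step 5: x_pred=-1.2340  r=5.3040  x^+=0.1874  v^+=-0.5145  a^+=0.3640
step 6: x_pred=-0.1263  r=-3.4737  x^+=-1.0573  v^+=-0.8775  a^+=0.0570
step 7: x_pred=-1.8156  r=7.6756  x^+=0.2414  v^+=0.6911  a^+=0.7353
step 8: x_pred=1.1478  r=0.3122  x^+=1.2315  v^+=1.4073  a^+=0.7629

resid = 0.3122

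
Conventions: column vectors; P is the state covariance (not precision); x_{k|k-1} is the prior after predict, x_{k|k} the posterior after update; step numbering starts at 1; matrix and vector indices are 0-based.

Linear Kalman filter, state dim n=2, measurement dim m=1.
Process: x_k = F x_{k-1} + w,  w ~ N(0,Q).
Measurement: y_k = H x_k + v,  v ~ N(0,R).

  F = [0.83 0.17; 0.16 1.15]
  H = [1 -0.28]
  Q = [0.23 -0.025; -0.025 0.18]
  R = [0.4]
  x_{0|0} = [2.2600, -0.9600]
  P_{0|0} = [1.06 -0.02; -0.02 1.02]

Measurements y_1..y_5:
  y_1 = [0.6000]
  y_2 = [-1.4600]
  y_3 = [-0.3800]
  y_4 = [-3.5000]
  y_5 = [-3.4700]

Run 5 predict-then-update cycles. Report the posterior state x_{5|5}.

x_post = [-3.7822, -4.2224]

step 1: x^-=[1.7126, -0.7424]  P^-=[0.9841 0.2955; 0.2955 1.5487]  S=[1.3400]  K=[0.6726; -0.1031]  nu=[-1.3205]  x^+=[0.8244, -0.6063]  P^+=[0.3778 0.3884; 0.3884 1.5345]
step 2: x^-=[0.5812, -0.5654]  P^-=[0.6442 0.7065; 0.7065 2.3620]  S=[0.8338]  K=[0.5354; 0.0541]  nu=[-2.1995]  x^+=[-0.5965, -0.6844]  P^+=[0.4052 0.6823; 0.6823 2.3595]
step 3: x^-=[-0.6114, -0.8825]  P^-=[0.7699 1.1599; 1.1599 3.5620]  S=[0.7996]  K=[0.5567; 0.2033]  nu=[-0.0157]  x^+=[-0.6201, -0.8857]  P^+=[0.5221 1.0694; 1.0694 3.5289]
step 4: x^-=[-0.6653, -1.1178]  P^-=[0.9935 1.7841; 1.7841 5.2539]  S=[0.8063]  K=[0.6126; 0.3882]  nu=[-3.1477]  x^+=[-2.5935, -2.3398]  P^+=[0.6909 1.5923; 1.5923 5.1324]
step 5: x^-=[-2.5504, -3.1057]  P^-=[1.3036 2.6333; 2.6333 7.5712]  S=[0.8226]  K=[0.6885; 0.6241]  nu=[-1.7892]  x^+=[-3.7822, -4.2224]  P^+=[0.9138 2.2799; 2.2799 7.2508]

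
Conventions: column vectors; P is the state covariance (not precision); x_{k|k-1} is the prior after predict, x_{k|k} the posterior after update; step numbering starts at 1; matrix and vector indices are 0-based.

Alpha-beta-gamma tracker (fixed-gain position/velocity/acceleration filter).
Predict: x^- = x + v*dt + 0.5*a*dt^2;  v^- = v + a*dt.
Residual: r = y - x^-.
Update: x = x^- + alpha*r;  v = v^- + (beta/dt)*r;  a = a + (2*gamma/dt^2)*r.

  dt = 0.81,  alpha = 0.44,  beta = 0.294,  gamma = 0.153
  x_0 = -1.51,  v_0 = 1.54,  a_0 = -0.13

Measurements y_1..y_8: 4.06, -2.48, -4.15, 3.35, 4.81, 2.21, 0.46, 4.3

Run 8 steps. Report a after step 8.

step 1: x_pred=-0.3052  r=4.3652  x^+=1.6155  v^+=3.0191  a^+=1.9059
step 2: x_pred=4.6862  r=-7.1662  x^+=1.5331  v^+=1.9619  a^+=-1.4363
step 3: x_pred=2.6510  r=-6.8010  x^+=-0.3415  v^+=-1.6701  a^+=-4.6083
step 4: x_pred=-3.2060  r=6.5560  x^+=-0.3213  v^+=-3.0232  a^+=-1.5506
step 5: x_pred=-3.2788  r=8.0888  x^+=0.2803  v^+=-1.3433  a^+=2.2219
step 6: x_pred=-0.0789  r=2.2889  x^+=0.9282  v^+=1.2873  a^+=3.2895
step 7: x_pred=3.0500  r=-2.5900  x^+=1.9104  v^+=3.0117  a^+=2.0815
step 8: x_pred=5.0327  r=-0.7327  x^+=4.7103  v^+=4.4317  a^+=1.7398

a_post = 1.7398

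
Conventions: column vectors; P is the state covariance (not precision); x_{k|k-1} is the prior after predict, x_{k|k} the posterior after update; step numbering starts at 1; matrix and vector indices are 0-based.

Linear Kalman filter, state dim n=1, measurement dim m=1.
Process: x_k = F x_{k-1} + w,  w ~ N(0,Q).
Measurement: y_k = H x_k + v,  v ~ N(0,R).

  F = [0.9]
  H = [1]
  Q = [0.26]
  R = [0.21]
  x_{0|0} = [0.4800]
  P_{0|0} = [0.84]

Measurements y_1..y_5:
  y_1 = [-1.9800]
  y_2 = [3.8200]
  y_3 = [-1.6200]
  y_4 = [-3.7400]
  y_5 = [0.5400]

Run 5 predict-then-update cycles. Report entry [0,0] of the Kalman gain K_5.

K[0,0] = 0.6369

step 1: x^-=[0.4320]  P^-=[0.9404]  S=[1.1504]  K=[0.8175]  nu=[-2.4120]  x^+=[-1.5397]  P^+=[0.1717]
step 2: x^-=[-1.3857]  P^-=[0.3990]  S=[0.6090]  K=[0.6552]  nu=[5.2057]  x^+=[2.0251]  P^+=[0.1376]
step 3: x^-=[1.8226]  P^-=[0.3714]  S=[0.5814]  K=[0.6388]  nu=[-3.4426]  x^+=[-0.3767]  P^+=[0.1342]
step 4: x^-=[-0.3390]  P^-=[0.3687]  S=[0.5787]  K=[0.6371]  nu=[-3.4010]  x^+=[-2.5058]  P^+=[0.1338]
step 5: x^-=[-2.2552]  P^-=[0.3684]  S=[0.5784]  K=[0.6369]  nu=[2.7952]  x^+=[-0.4749]  P^+=[0.1338]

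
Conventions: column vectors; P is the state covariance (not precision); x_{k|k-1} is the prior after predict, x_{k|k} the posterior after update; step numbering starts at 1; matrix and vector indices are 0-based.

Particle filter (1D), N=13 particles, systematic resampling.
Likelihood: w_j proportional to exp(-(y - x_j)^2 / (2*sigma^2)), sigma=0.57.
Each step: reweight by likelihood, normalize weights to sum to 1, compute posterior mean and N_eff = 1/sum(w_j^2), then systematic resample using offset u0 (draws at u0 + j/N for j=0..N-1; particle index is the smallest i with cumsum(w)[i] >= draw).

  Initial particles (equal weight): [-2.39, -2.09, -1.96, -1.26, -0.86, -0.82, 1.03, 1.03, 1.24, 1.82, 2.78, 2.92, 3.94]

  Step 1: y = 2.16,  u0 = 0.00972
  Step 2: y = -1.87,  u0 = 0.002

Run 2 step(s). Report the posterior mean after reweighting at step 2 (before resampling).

step 1: w=[0.0000, 0.0000, 0.0000, 0.0000, 0.0000, 0.0000, 0.0594, 0.0594, 0.1151, 0.3545, 0.2344, 0.1741, 0.0032]  mean=2.0828  Neff=4.3252  idx=[6, 7, 8, 9, 9, 9, 9, 9, 10, 10, 10, 11, 11]
step 2: w=[0.4662, 0.4662, 0.0668, 0.0002, 0.0002, 0.0002, 0.0002, 0.0002, 0.0000, 0.0000, 0.0000, 0.0000, 0.0000]  mean=1.0446  Neff=2.2772  idx=[0, 0, 0, 0, 0, 0, 0, 1, 1, 1, 1, 1, 1]

post_mean = 1.0446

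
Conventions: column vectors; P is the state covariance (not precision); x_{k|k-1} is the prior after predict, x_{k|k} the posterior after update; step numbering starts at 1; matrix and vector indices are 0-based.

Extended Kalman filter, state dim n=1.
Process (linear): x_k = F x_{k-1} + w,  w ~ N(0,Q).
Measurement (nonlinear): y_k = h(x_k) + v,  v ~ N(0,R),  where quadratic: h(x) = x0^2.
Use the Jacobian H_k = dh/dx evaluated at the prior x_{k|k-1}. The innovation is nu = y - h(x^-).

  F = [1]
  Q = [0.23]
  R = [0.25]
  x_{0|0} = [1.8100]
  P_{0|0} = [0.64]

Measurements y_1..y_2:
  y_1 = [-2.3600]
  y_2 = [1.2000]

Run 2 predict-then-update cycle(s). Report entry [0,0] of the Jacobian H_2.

step 1: x^-=[1.8100]  P^-=[0.8700]  H_jac=[3.6200]  S=[11.6508]  K=[0.2703]  nu=[-5.6361]  x^+=[0.2865]  P^+=[0.0187]
step 2: x^-=[0.2865]  P^-=[0.2487]  H_jac=[0.5729]  S=[0.3316]  K=[0.4296]  nu=[1.1179]  x^+=[0.7668]  P^+=[0.1875]

H_jac[0,0] = 0.5729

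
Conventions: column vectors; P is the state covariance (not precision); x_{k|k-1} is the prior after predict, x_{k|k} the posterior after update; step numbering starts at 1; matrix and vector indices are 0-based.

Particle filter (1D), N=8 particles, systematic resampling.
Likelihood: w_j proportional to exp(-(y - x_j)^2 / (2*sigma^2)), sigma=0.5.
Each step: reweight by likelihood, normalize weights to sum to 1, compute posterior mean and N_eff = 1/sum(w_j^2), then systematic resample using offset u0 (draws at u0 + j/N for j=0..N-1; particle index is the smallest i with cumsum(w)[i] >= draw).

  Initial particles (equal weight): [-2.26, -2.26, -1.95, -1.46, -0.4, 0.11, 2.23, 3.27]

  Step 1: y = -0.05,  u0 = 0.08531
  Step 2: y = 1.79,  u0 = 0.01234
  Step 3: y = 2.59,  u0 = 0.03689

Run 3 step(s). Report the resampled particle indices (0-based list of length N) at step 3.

resampled_idx = [0, 1, 2, 3, 4, 5, 6, 7]

step 1: w=[0.0000, 0.0000, 0.0004, 0.0107, 0.4466, 0.5422, 0.0000, 0.0000]  mean=-0.1356  Neff=2.0262  idx=[4, 4, 4, 5, 5, 5, 5, 5]
step 2: w=[0.0038, 0.0038, 0.0038, 0.1977, 0.1977, 0.1977, 0.1977, 0.1977]  mean=0.1042  Neff=5.1154  idx=[3, 3, 4, 4, 5, 6, 6, 7]
step 3: w=[0.1250, 0.1250, 0.1250, 0.1250, 0.1250, 0.1250, 0.1250, 0.1250]  mean=0.1100  Neff=8.0000  idx=[0, 1, 2, 3, 4, 5, 6, 7]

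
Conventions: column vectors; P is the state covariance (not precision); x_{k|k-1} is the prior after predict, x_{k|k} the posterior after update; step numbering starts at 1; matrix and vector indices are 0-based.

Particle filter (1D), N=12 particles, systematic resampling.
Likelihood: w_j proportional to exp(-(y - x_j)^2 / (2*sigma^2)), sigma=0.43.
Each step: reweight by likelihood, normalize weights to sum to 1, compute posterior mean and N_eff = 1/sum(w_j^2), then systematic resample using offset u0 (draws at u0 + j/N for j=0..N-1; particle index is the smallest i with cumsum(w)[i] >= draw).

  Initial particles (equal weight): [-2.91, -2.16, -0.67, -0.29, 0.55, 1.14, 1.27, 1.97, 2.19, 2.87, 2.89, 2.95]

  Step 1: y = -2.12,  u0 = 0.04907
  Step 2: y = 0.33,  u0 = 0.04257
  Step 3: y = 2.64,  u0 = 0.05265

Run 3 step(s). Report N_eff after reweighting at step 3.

N_eff = 12.0000

step 1: w=[0.1562, 0.8408, 0.0029, 0.0001, 0.0000, 0.0000, 0.0000, 0.0000, 0.0000, 0.0000, 0.0000, 0.0000]  mean=-2.2727  Neff=1.3672  idx=[0, 0, 1, 1, 1, 1, 1, 1, 1, 1, 1, 1]
step 2: w=[0.0000, 0.0000, 0.1000, 0.1000, 0.1000, 0.1000, 0.1000, 0.1000, 0.1000, 0.1000, 0.1000, 0.1000]  mean=-2.1600  Neff=10.0000  idx=[2, 3, 4, 4, 5, 6, 7, 8, 9, 9, 10, 11]
step 3: w=[0.0833, 0.0833, 0.0833, 0.0833, 0.0833, 0.0833, 0.0833, 0.0833, 0.0833, 0.0833, 0.0833, 0.0833]  mean=-2.1600  Neff=12.0000  idx=[0, 1, 2, 3, 4, 5, 6, 7, 8, 9, 10, 11]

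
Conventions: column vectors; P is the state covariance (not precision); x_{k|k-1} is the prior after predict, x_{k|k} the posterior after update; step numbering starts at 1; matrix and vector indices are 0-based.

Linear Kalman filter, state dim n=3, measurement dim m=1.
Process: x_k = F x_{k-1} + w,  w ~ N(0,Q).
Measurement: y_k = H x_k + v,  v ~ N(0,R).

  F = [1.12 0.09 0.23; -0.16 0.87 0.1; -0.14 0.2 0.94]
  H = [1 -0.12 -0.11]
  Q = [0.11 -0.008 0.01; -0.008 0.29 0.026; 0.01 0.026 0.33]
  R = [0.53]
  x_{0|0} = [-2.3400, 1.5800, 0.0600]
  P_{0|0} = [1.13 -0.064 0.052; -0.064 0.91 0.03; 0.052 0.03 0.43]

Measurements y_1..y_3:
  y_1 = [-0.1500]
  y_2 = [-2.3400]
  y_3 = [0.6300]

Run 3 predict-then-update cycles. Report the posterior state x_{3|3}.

x_post = [0.0375, 1.6785, 1.7031]

step 1: x^-=[-2.4648, 1.7550, 0.7000]  P^-=[1.5727 -0.1806 -0.0144; -0.1806 1.0334 0.2765; -0.0144 0.2765 0.7697]  S=[2.1807]  K=[0.7319; -0.1536; -0.0606]  nu=[2.6024]  x^+=[-0.5602, 1.3552, 0.5422]  P^+=[0.4047 0.0646 0.0824; 0.0646 0.9819 0.2562; 0.0824 0.2562 0.7617]
step 2: x^-=[-0.3808, 1.3229, 0.8591]  P^-=[0.7320 0.1356 0.2601; 0.1356 1.0751 0.4687; 0.2601 0.4687 1.1212]  S=[1.2136]  K=[0.5661; -0.0370; 0.0663]  nu=[-1.7060]  x^+=[-1.3466, 1.3860, 0.7460]  P^+=[0.3430 0.1611 0.2145; 0.1611 1.0735 0.4716; 0.2145 0.4716 1.1159]
step 3: x^-=[-1.2119, 1.4959, 1.1669]  P^-=[0.7705 0.3096 0.5314; 0.3096 1.1528 0.6605; 0.5314 0.6605 1.4775]  S=[1.1612]  K=[0.5812; 0.0850; 0.2494]  nu=[2.1497]  x^+=[0.0375, 1.6785, 1.7031]  P^+=[0.3782 0.2523 0.3631; 0.2523 1.1444 0.6359; 0.3631 0.6359 1.4053]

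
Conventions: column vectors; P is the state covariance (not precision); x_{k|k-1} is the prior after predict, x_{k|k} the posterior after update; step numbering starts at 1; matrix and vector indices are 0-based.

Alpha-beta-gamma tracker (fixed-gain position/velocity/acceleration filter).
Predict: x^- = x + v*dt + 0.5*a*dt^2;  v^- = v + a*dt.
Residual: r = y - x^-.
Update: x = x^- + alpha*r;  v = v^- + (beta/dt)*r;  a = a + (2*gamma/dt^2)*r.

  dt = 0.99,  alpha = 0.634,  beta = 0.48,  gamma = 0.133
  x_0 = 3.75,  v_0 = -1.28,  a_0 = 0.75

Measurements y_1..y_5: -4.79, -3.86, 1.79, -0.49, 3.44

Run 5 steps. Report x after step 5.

x_post = 3.5930

step 1: x_pred=2.8503  r=-7.6403  x^+=-1.9936  v^+=-4.2419  a^+=-1.3236
step 2: x_pred=-6.8418  r=2.9818  x^+=-4.9513  v^+=-4.1066  a^+=-0.5143
step 3: x_pred=-9.2689  r=11.0589  x^+=-2.2575  v^+=0.7461  a^+=2.4870
step 4: x_pred=-0.3001  r=-0.1899  x^+=-0.4205  v^+=3.1162  a^+=2.4355
step 5: x_pred=3.8581  r=-0.4181  x^+=3.5930  v^+=5.3247  a^+=2.3220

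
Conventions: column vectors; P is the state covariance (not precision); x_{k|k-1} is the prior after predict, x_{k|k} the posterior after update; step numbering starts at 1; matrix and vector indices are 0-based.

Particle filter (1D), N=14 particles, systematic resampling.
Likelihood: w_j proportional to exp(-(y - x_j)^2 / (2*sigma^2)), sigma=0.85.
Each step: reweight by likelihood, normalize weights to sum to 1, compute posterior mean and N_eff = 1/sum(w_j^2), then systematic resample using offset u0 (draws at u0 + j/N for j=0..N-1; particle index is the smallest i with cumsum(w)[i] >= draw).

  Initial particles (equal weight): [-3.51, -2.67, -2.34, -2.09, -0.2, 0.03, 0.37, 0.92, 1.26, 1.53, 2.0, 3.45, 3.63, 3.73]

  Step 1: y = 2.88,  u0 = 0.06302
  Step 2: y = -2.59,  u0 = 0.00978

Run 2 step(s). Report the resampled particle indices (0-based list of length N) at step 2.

resampled_idx = [0, 0, 0, 0, 0, 0, 0, 0, 0, 0, 0, 1, 1, 1]

step 1: w=[0.0000, 0.0000, 0.0000, 0.0000, 0.0004, 0.0011, 0.0040, 0.0219, 0.0508, 0.0885, 0.1828, 0.2494, 0.2116, 0.1894]  mean=2.9219  Neff=5.3418  idx=[8, 9, 10, 10, 10, 11, 11, 11, 12, 12, 12, 13, 13, 13]
step 2: w=[0.7903, 0.1783, 0.0105, 0.0105, 0.0105, 0.0000, 0.0000, 0.0000, 0.0000, 0.0000, 0.0000, 0.0000, 0.0000, 0.0000]  mean=1.3314  Neff=1.5229  idx=[0, 0, 0, 0, 0, 0, 0, 0, 0, 0, 0, 1, 1, 1]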